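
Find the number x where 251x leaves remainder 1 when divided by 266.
195

gcd(251, 266) = 1, so the inverse exists.
Extended Euclidean algorithm on (266, 251):
266 = 1 × 251 + 15  ⟹  15 = (1)·266 + (-1)·251
251 = 16 × 15 + 11  ⟹  11 = (-16)·266 + (17)·251
15 = 1 × 11 + 4  ⟹  4 = (17)·266 + (-18)·251
11 = 2 × 4 + 3  ⟹  3 = (-50)·266 + (53)·251
4 = 1 × 3 + 1  ⟹  1 = (67)·266 + (-71)·251
So (-71)·251 ≡ 1 (mod 266), i.e. 251^(-1) ≡ -71 ≡ 195 (mod 266).
Check: 251 × 195 = 48945 ≡ 1 (mod 266)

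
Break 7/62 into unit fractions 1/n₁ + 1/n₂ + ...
1/9 + 1/558

Greedy algorithm:
7/62: ceiling(62/7) = 9, use 1/9
1/558: ceiling(558/1) = 558, use 1/558
Result: 7/62 = 1/9 + 1/558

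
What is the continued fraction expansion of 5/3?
[1; 1, 2]

Euclidean algorithm steps:
5 = 1 × 3 + 2
3 = 1 × 2 + 1
2 = 2 × 1 + 0
Continued fraction: [1; 1, 2]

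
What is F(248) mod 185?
31

Matrix identity: Q^n = [[F_(n+1), F_n], [F_n, F_(n-1)]] with Q = [[1,1],[1,0]].
n = 248 = 11111000₂. Square-and-multiply, entries mod 185:
Q^1 = [[1,1],[1,0]]
Q^3 = (Q^1)²·Q = [[3,2],[2,1]]
Q^7 = (Q^3)²·Q = [[21,13],[13,8]]
Q^15 = (Q^7)²·Q = [[62,55],[55,7]]
Q^31 = (Q^15)²·Q = [[119,24],[24,95]]
Q^62 = (Q^31)² = [[122,141],[141,166]]
Q^124 = (Q^62)² = [[170,93],[93,77]]
Q^248 = (Q^124)² = [[179,31],[31,148]]
F_248 mod 185 = Q^248[0][1] = 31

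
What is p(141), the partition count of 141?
16670689208

p(n) counts ways to write n as a sum of positive integers (order ignored).
Euler's pentagonal recurrence: p(k) = p(k-1) + p(k-2) - p(k-5) - p(k-7) + p(k-12) + p(k-15) - ... (offsets j(3j∓1)/2, signs ++--, p(0)=1, p(<0)=0).
DP table for k = 0..140: p(0)=1, p(1)=1, p(2)=2, p(3)=3, p(4)=5, p(5)=7, p(6)=11, p(7)=15, p(8)=22, p(9)=30, p(10)=42, p(11)=56, p(12)=77, p(13)=101, p(14)=135, p(15)=176, p(16)=231, p(17)=297, p(18)=385, p(19)=490, p(20)=627, p(21)=792, p(22)=1002, p(23)=1255, p(24)=1575, p(25)=1958, p(26)=2436, p(27)=3010, p(28)=3718, p(29)=4565, p(30)=5604, p(31)=6842, p(32)=8349, p(33)=10143, p(34)=12310, p(35)=14883, p(36)=17977, p(37)=21637, p(38)=26015, p(39)=31185, p(40)=37338, p(41)=44583, p(42)=53174, p(43)=63261, p(44)=75175, p(45)=89134, p(46)=105558, p(47)=124754, p(48)=147273, p(49)=173525, p(50)=204226, p(51)=239943, p(52)=281589, p(53)=329931, p(54)=386155, p(55)=451276, p(56)=526823, p(57)=614154, p(58)=715220, p(59)=831820, p(60)=966467, p(61)=1121505, p(62)=1300156, p(63)=1505499, p(64)=1741630, p(65)=2012558, p(66)=2323520, p(67)=2679689, p(68)=3087735, p(69)=3554345, p(70)=4087968, p(71)=4697205, p(72)=5392783, p(73)=6185689, p(74)=7089500, p(75)=8118264, p(76)=9289091, p(77)=10619863, p(78)=12132164, p(79)=13848650, p(80)=15796476, p(81)=18004327, p(82)=20506255, p(83)=23338469, p(84)=26543660, p(85)=30167357, p(86)=34262962, p(87)=38887673, p(88)=44108109, p(89)=49995925, p(90)=56634173, p(91)=64112359, p(92)=72533807, p(93)=82010177, p(94)=92669720, p(95)=104651419, p(96)=118114304, p(97)=133230930, p(98)=150198136, p(99)=169229875, p(100)=190569292, p(101)=214481126, p(102)=241265379, p(103)=271248950, p(104)=304801365, p(105)=342325709, p(106)=384276336, p(107)=431149389, p(108)=483502844, p(109)=541946240, p(110)=607163746, p(111)=679903203, p(112)=761002156, p(113)=851376628, p(114)=952050665, p(115)=1064144451, p(116)=1188908248, p(117)=1327710076, p(118)=1482074143, p(119)=1653668665, p(120)=1844349560, p(121)=2056148051, p(122)=2291320912, p(123)=2552338241, p(124)=2841940500, p(125)=3163127352, p(126)=3519222692, p(127)=3913864295, p(128)=4351078600, p(129)=4835271870, p(130)=5371315400, p(131)=5964539504, p(132)=6620830889, p(133)=7346629512, p(134)=8149040695, p(135)=9035836076, p(136)=10015581680, p(137)=11097645016, p(138)=12292341831, p(139)=13610949895, p(140)=15065878135.
Final step: p(141) = p(140) + p(139) - p(136) - p(134) + p(129) + p(126) - p(119) - p(115) + p(106) + p(101) - p(90) - p(84) + p(71) + p(64) - p(49) - p(41) + p(24) + p(15)
= 15065878135 + 13610949895 - 10015581680 - 8149040695 + 4835271870 + 3519222692 - 1653668665 - 1064144451 + 384276336 + 214481126 - 56634173 - 26543660 + 4697205 + 1741630 - 173525 - 44583 + 1575 + 176
= 16670689208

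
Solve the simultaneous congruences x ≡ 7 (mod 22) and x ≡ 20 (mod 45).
425

Using Chinese Remainder Theorem:
M = 22 × 45 = 990
M1 = 45, M2 = 22
y1 = 45^(-1) mod 22 = 1
y2 = 22^(-1) mod 45 = 43
x = (7×45×1 + 20×22×43) mod 990 = 425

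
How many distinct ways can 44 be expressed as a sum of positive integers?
75175

p(n) counts ways to write n as a sum of positive integers (order ignored).
Euler's pentagonal recurrence: p(k) = p(k-1) + p(k-2) - p(k-5) - p(k-7) + p(k-12) + p(k-15) - ... (offsets j(3j∓1)/2, signs ++--, p(0)=1, p(<0)=0).
DP table for k = 0..43: p(0)=1, p(1)=1, p(2)=2, p(3)=3, p(4)=5, p(5)=7, p(6)=11, p(7)=15, p(8)=22, p(9)=30, p(10)=42, p(11)=56, p(12)=77, p(13)=101, p(14)=135, p(15)=176, p(16)=231, p(17)=297, p(18)=385, p(19)=490, p(20)=627, p(21)=792, p(22)=1002, p(23)=1255, p(24)=1575, p(25)=1958, p(26)=2436, p(27)=3010, p(28)=3718, p(29)=4565, p(30)=5604, p(31)=6842, p(32)=8349, p(33)=10143, p(34)=12310, p(35)=14883, p(36)=17977, p(37)=21637, p(38)=26015, p(39)=31185, p(40)=37338, p(41)=44583, p(42)=53174, p(43)=63261.
Final step: p(44) = p(43) + p(42) - p(39) - p(37) + p(32) + p(29) - p(22) - p(18) + p(9) + p(4)
= 63261 + 53174 - 31185 - 21637 + 8349 + 4565 - 1002 - 385 + 30 + 5
= 75175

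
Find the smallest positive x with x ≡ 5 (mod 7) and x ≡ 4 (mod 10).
54

Using Chinese Remainder Theorem:
M = 7 × 10 = 70
M1 = 10, M2 = 7
y1 = 10^(-1) mod 7 = 5
y2 = 7^(-1) mod 10 = 3
x = (5×10×5 + 4×7×3) mod 70 = 54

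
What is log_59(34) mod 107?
62

Baby-step giant-step with step n = ⌈√107⌉ = 11.
Baby steps 59^j mod 107 (j:value) for j=0..10: 0:1, 1:59, 2:57, 3:46, 4:39, 5:54, 6:83, 7:82, 8:23, 9:73, 10:27.
Giant-step multiplier: 59^(-11) ≡ 59^(106-11) = 59^95 ≡ 98 (mod 107).
Giant steps γ_i = 34·98^i mod 107: γ_0=34, γ_1=15, γ_2=79, γ_3=38, γ_4=86, γ_5=82 (in table at j=7).
x = i·n + j = 5·11 + 7 = 62.
Check: 59^62 ≡ 34 (mod 107).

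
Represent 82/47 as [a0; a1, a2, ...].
[1; 1, 2, 1, 11]

Euclidean algorithm steps:
82 = 1 × 47 + 35
47 = 1 × 35 + 12
35 = 2 × 12 + 11
12 = 1 × 11 + 1
11 = 11 × 1 + 0
Continued fraction: [1; 1, 2, 1, 11]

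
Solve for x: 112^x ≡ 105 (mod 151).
130

Baby-step giant-step with step n = ⌈√151⌉ = 13.
Baby steps 112^j mod 151 (j:value) for j=0..12: 0:1, 1:112, 2:11, 3:24, 4:121, 5:113, 6:123, 7:35, 8:145, 9:83, 10:85, 11:7, 12:29.
Giant-step multiplier: 112^(-13) ≡ 112^(150-13) = 112^137 ≡ 51 (mod 151).
Giant steps γ_i = 105·51^i mod 151: γ_0=105, γ_1=70, γ_2=97, γ_3=115, γ_4=127, γ_5=135, γ_6=90, γ_7=60, γ_8=40, γ_9=77, γ_10=1 (in table at j=0).
x = i·n + j = 10·13 + 0 = 130.
Check: 112^130 ≡ 105 (mod 151).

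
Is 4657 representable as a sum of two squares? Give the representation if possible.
39² + 56² (a=39, b=56)

Factorization: 4657 = 4657
By Fermat: n is sum of two squares iff every prime p ≡ 3 (mod 4) appears to even power.
All primes ≡ 3 (mod 4) appear to even power.
Search a = 0, 1, 2, … for 4657 - a² a perfect square: first hit at a = 39: 4657 - 1521 = 3136 = 56².
4657 = 39² + 56² = 1521 + 3136 ✓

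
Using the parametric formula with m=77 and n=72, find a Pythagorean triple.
(745, 11088, 11113)

Euclid's formula: a = m² - n², b = 2mn, c = m² + n²
m = 77, n = 72
a = 77² - 72² = 5929 - 5184 = 745
b = 2 × 77 × 72 = 11088
c = 77² + 72² = 5929 + 5184 = 11113
Verification: 745² + 11088² = 555025 + 122943744 = 123498769 = 11113² ✓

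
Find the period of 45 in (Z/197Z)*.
196

197 is prime, so ord(45) divides φ(197) = 196.
Divisors of 196: 1, 2, 4, 7, 14, 28, 49, 98, 196.
Repeated squaring: 45^1 ≡ 45, 45^2 ≡ 55, 45^4 ≡ 70, 45^8 ≡ 172, 45^16 ≡ 34, 45^32 ≡ 171, 45^64 ≡ 85, 45^128 ≡ 133 (mod 197).
Test 45^d mod 197 for each divisor d in increasing order:
45^1 ≡ 45
45^2 ≡ 55
45^4 ≡ 70
45^7 = 45^4·45^2·45^1 ≡ 87
45^14 = 45^8·45^4·45^2 ≡ 83
45^28 = 45^16·45^8·45^4 ≡ 191
45^49 = 45^32·45^16·45^1 ≡ 14
45^98 = 45^64·45^32·45^2 ≡ 196
45^196 = 45^128·45^64·45^4 ≡ 1  ← first divisor giving 1
The order is 196.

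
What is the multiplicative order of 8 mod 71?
35

71 is prime, so ord(8) divides φ(71) = 70.
Divisors of 70: 1, 2, 5, 7, 10, 14, 35, 70.
Repeated squaring: 8^1 ≡ 8, 8^2 ≡ 64, 8^4 ≡ 49, 8^8 ≡ 58, 8^16 ≡ 27, 8^32 ≡ 19, 8^64 ≡ 6 (mod 71).
Test 8^d mod 71 for each divisor d in increasing order:
8^1 ≡ 8
8^2 ≡ 64
8^5 = 8^4·8^1 ≡ 37
8^7 = 8^4·8^2·8^1 ≡ 25
8^10 = 8^8·8^2 ≡ 20
8^14 = 8^8·8^4·8^2 ≡ 57
8^35 = 8^32·8^2·8^1 ≡ 1  ← first divisor giving 1
The order is 35.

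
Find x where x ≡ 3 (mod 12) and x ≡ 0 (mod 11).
99

Using Chinese Remainder Theorem:
M = 12 × 11 = 132
M1 = 11, M2 = 12
y1 = 11^(-1) mod 12 = 11
y2 = 12^(-1) mod 11 = 1
x = (3×11×11 + 0×12×1) mod 132 = 99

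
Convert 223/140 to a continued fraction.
[1; 1, 1, 2, 5, 5]

Euclidean algorithm steps:
223 = 1 × 140 + 83
140 = 1 × 83 + 57
83 = 1 × 57 + 26
57 = 2 × 26 + 5
26 = 5 × 5 + 1
5 = 5 × 1 + 0
Continued fraction: [1; 1, 1, 2, 5, 5]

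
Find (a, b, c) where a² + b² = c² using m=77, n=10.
(5829, 1540, 6029)

Euclid's formula: a = m² - n², b = 2mn, c = m² + n²
m = 77, n = 10
a = 77² - 10² = 5929 - 100 = 5829
b = 2 × 77 × 10 = 1540
c = 77² + 10² = 5929 + 100 = 6029
Verification: 5829² + 1540² = 33977241 + 2371600 = 36348841 = 6029² ✓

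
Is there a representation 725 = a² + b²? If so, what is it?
7² + 26² (a=7, b=26)

Factorization: 725 = 5^2 × 29
By Fermat: n is sum of two squares iff every prime p ≡ 3 (mod 4) appears to even power.
All primes ≡ 3 (mod 4) appear to even power.
Search a = 0, 1, 2, … for 725 - a² a perfect square: first hit at a = 7: 725 - 49 = 676 = 26².
725 = 7² + 26² = 49 + 676 ✓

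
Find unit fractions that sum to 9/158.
1/18 + 1/711

Greedy algorithm:
9/158: ceiling(158/9) = 18, use 1/18
1/711: ceiling(711/1) = 711, use 1/711
Result: 9/158 = 1/18 + 1/711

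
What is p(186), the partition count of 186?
1171432692373

p(n) counts ways to write n as a sum of positive integers (order ignored).
Euler's pentagonal recurrence: p(k) = p(k-1) + p(k-2) - p(k-5) - p(k-7) + p(k-12) + p(k-15) - ... (offsets j(3j∓1)/2, signs ++--, p(0)=1, p(<0)=0).
DP table for k = 0..185: p(0)=1, p(1)=1, p(2)=2, p(3)=3, p(4)=5, p(5)=7, p(6)=11, p(7)=15, p(8)=22, p(9)=30, p(10)=42, p(11)=56, p(12)=77, p(13)=101, p(14)=135, p(15)=176, p(16)=231, p(17)=297, p(18)=385, p(19)=490, p(20)=627, p(21)=792, p(22)=1002, p(23)=1255, p(24)=1575, p(25)=1958, p(26)=2436, p(27)=3010, p(28)=3718, p(29)=4565, p(30)=5604, p(31)=6842, p(32)=8349, p(33)=10143, p(34)=12310, p(35)=14883, p(36)=17977, p(37)=21637, p(38)=26015, p(39)=31185, p(40)=37338, p(41)=44583, p(42)=53174, p(43)=63261, p(44)=75175, p(45)=89134, p(46)=105558, p(47)=124754, p(48)=147273, p(49)=173525, p(50)=204226, p(51)=239943, p(52)=281589, p(53)=329931, p(54)=386155, p(55)=451276, p(56)=526823, p(57)=614154, p(58)=715220, p(59)=831820, p(60)=966467, p(61)=1121505, p(62)=1300156, p(63)=1505499, p(64)=1741630, p(65)=2012558, p(66)=2323520, p(67)=2679689, p(68)=3087735, p(69)=3554345, p(70)=4087968, p(71)=4697205, p(72)=5392783, p(73)=6185689, p(74)=7089500, p(75)=8118264, p(76)=9289091, p(77)=10619863, p(78)=12132164, p(79)=13848650, p(80)=15796476, p(81)=18004327, p(82)=20506255, p(83)=23338469, p(84)=26543660, p(85)=30167357, p(86)=34262962, p(87)=38887673, p(88)=44108109, p(89)=49995925, p(90)=56634173, p(91)=64112359, p(92)=72533807, p(93)=82010177, p(94)=92669720, p(95)=104651419, p(96)=118114304, p(97)=133230930, p(98)=150198136, p(99)=169229875, p(100)=190569292, p(101)=214481126, p(102)=241265379, p(103)=271248950, p(104)=304801365, p(105)=342325709, p(106)=384276336, p(107)=431149389, p(108)=483502844, p(109)=541946240, p(110)=607163746, p(111)=679903203, p(112)=761002156, p(113)=851376628, p(114)=952050665, p(115)=1064144451, p(116)=1188908248, p(117)=1327710076, p(118)=1482074143, p(119)=1653668665, p(120)=1844349560, p(121)=2056148051, p(122)=2291320912, p(123)=2552338241, p(124)=2841940500, p(125)=3163127352, p(126)=3519222692, p(127)=3913864295, p(128)=4351078600, p(129)=4835271870, p(130)=5371315400, p(131)=5964539504, p(132)=6620830889, p(133)=7346629512, p(134)=8149040695, p(135)=9035836076, p(136)=10015581680, p(137)=11097645016, p(138)=12292341831, p(139)=13610949895, p(140)=15065878135, p(141)=16670689208, p(142)=18440293320, p(143)=20390982757, p(144)=22540654445, p(145)=24908858009, p(146)=27517052599, p(147)=30388671978, p(148)=33549419497, p(149)=37027355200, p(150)=40853235313, p(151)=45060624582, p(152)=49686288421, p(153)=54770336324, p(154)=60356673280, p(155)=66493182097, p(156)=73232243759, p(157)=80630964769, p(158)=88751778802, p(159)=97662728555, p(160)=107438159466, p(161)=118159068427, p(162)=129913904637, p(163)=142798995930, p(164)=156919475295, p(165)=172389800255, p(166)=189334822579, p(167)=207890420102, p(168)=228204732751, p(169)=250438925115, p(170)=274768617130, p(171)=301384802048, p(172)=330495499613, p(173)=362326859895, p(174)=397125074750, p(175)=435157697830, p(176)=476715857290, p(177)=522115831195, p(178)=571701605655, p(179)=625846753120, p(180)=684957390936, p(181)=749474411781, p(182)=819876908323, p(183)=896684817527, p(184)=980462880430, p(185)=1071823774337.
Final step: p(186) = p(185) + p(184) - p(181) - p(179) + p(174) + p(171) - p(164) - p(160) + p(151) + p(146) - p(135) - p(129) + p(116) + p(109) - p(94) - p(86) + p(69) + p(60) - p(41) - p(31) + p(10)
= 1071823774337 + 980462880430 - 749474411781 - 625846753120 + 397125074750 + 301384802048 - 156919475295 - 107438159466 + 45060624582 + 27517052599 - 9035836076 - 4835271870 + 1188908248 + 541946240 - 92669720 - 34262962 + 3554345 + 966467 - 44583 - 6842 + 42
= 1171432692373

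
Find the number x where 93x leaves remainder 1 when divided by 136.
117

gcd(93, 136) = 1, so the inverse exists.
Extended Euclidean algorithm on (136, 93):
136 = 1 × 93 + 43  ⟹  43 = (1)·136 + (-1)·93
93 = 2 × 43 + 7  ⟹  7 = (-2)·136 + (3)·93
43 = 6 × 7 + 1  ⟹  1 = (13)·136 + (-19)·93
So (-19)·93 ≡ 1 (mod 136), i.e. 93^(-1) ≡ -19 ≡ 117 (mod 136).
Check: 93 × 117 = 10881 ≡ 1 (mod 136)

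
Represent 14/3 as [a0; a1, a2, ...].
[4; 1, 2]

Euclidean algorithm steps:
14 = 4 × 3 + 2
3 = 1 × 2 + 1
2 = 2 × 1 + 0
Continued fraction: [4; 1, 2]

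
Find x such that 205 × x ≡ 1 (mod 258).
73

gcd(205, 258) = 1, so the inverse exists.
Extended Euclidean algorithm on (258, 205):
258 = 1 × 205 + 53  ⟹  53 = (1)·258 + (-1)·205
205 = 3 × 53 + 46  ⟹  46 = (-3)·258 + (4)·205
53 = 1 × 46 + 7  ⟹  7 = (4)·258 + (-5)·205
46 = 6 × 7 + 4  ⟹  4 = (-27)·258 + (34)·205
7 = 1 × 4 + 3  ⟹  3 = (31)·258 + (-39)·205
4 = 1 × 3 + 1  ⟹  1 = (-58)·258 + (73)·205
So (73)·205 ≡ 1 (mod 258), i.e. 205^(-1) ≡ 73 (mod 258).
Check: 205 × 73 = 14965 ≡ 1 (mod 258)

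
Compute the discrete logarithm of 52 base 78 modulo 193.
155

Baby-step giant-step with step n = ⌈√193⌉ = 14.
Baby steps 78^j mod 193 (j:value) for j=0..13: 0:1, 1:78, 2:101, 3:158, 4:165, 5:132, 6:67, 7:15, 8:12, 9:164, 10:54, 11:159, 12:50, 13:40.
Giant-step multiplier: 78^(-14) ≡ 78^(192-14) = 78^178 ≡ 187 (mod 193).
Giant steps γ_i = 52·187^i mod 193: γ_0=52, γ_1=74, γ_2=135, γ_3=155, γ_4=35, γ_5=176, γ_6=102, γ_7=160, γ_8=5, γ_9=163, γ_10=180, γ_11=78 (in table at j=1).
x = i·n + j = 11·14 + 1 = 155.
Check: 78^155 ≡ 52 (mod 193).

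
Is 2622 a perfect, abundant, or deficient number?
abundant

Proper divisors of 2622: sum = 1 + 2 + 3 + 6 + 19 + 23 + 38 + 46 + 57 + 69 + 114 + 138 + 437 + 874 + 1311 = 3138
Since 3138 > 2622, 2622 is abundant.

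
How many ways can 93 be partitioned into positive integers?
82010177

p(n) counts ways to write n as a sum of positive integers (order ignored).
Euler's pentagonal recurrence: p(k) = p(k-1) + p(k-2) - p(k-5) - p(k-7) + p(k-12) + p(k-15) - ... (offsets j(3j∓1)/2, signs ++--, p(0)=1, p(<0)=0).
DP table for k = 0..92: p(0)=1, p(1)=1, p(2)=2, p(3)=3, p(4)=5, p(5)=7, p(6)=11, p(7)=15, p(8)=22, p(9)=30, p(10)=42, p(11)=56, p(12)=77, p(13)=101, p(14)=135, p(15)=176, p(16)=231, p(17)=297, p(18)=385, p(19)=490, p(20)=627, p(21)=792, p(22)=1002, p(23)=1255, p(24)=1575, p(25)=1958, p(26)=2436, p(27)=3010, p(28)=3718, p(29)=4565, p(30)=5604, p(31)=6842, p(32)=8349, p(33)=10143, p(34)=12310, p(35)=14883, p(36)=17977, p(37)=21637, p(38)=26015, p(39)=31185, p(40)=37338, p(41)=44583, p(42)=53174, p(43)=63261, p(44)=75175, p(45)=89134, p(46)=105558, p(47)=124754, p(48)=147273, p(49)=173525, p(50)=204226, p(51)=239943, p(52)=281589, p(53)=329931, p(54)=386155, p(55)=451276, p(56)=526823, p(57)=614154, p(58)=715220, p(59)=831820, p(60)=966467, p(61)=1121505, p(62)=1300156, p(63)=1505499, p(64)=1741630, p(65)=2012558, p(66)=2323520, p(67)=2679689, p(68)=3087735, p(69)=3554345, p(70)=4087968, p(71)=4697205, p(72)=5392783, p(73)=6185689, p(74)=7089500, p(75)=8118264, p(76)=9289091, p(77)=10619863, p(78)=12132164, p(79)=13848650, p(80)=15796476, p(81)=18004327, p(82)=20506255, p(83)=23338469, p(84)=26543660, p(85)=30167357, p(86)=34262962, p(87)=38887673, p(88)=44108109, p(89)=49995925, p(90)=56634173, p(91)=64112359, p(92)=72533807.
Final step: p(93) = p(92) + p(91) - p(88) - p(86) + p(81) + p(78) - p(71) - p(67) + p(58) + p(53) - p(42) - p(36) + p(23) + p(16) - p(1)
= 72533807 + 64112359 - 44108109 - 34262962 + 18004327 + 12132164 - 4697205 - 2679689 + 715220 + 329931 - 53174 - 17977 + 1255 + 231 - 1
= 82010177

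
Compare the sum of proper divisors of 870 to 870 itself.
abundant

Proper divisors of 870: sum = 1 + 2 + 3 + 5 + 6 + 10 + 15 + 29 + 30 + 58 + 87 + 145 + 174 + 290 + 435 = 1290
Since 1290 > 870, 870 is abundant.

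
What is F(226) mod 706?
651

Matrix identity: Q^n = [[F_(n+1), F_n], [F_n, F_(n-1)]] with Q = [[1,1],[1,0]].
n = 226 = 11100010₂. Square-and-multiply, entries mod 706:
Q^1 = [[1,1],[1,0]]
Q^3 = (Q^1)²·Q = [[3,2],[2,1]]
Q^7 = (Q^3)²·Q = [[21,13],[13,8]]
Q^14 = (Q^7)² = [[610,377],[377,233]]
Q^28 = (Q^14)² = [[261,111],[111,150]]
Q^56 = (Q^28)² = [[664,437],[437,227]]
Q^113 = (Q^56)²·Q = [[356,701],[701,361]]
Q^226 = (Q^113)² = [[387,651],[651,442]]
F_226 mod 706 = Q^226[0][1] = 651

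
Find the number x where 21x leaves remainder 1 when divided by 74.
67

gcd(21, 74) = 1, so the inverse exists.
Extended Euclidean algorithm on (74, 21):
74 = 3 × 21 + 11  ⟹  11 = (1)·74 + (-3)·21
21 = 1 × 11 + 10  ⟹  10 = (-1)·74 + (4)·21
11 = 1 × 10 + 1  ⟹  1 = (2)·74 + (-7)·21
So (-7)·21 ≡ 1 (mod 74), i.e. 21^(-1) ≡ -7 ≡ 67 (mod 74).
Check: 21 × 67 = 1407 ≡ 1 (mod 74)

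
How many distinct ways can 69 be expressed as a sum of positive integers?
3554345

p(n) counts ways to write n as a sum of positive integers (order ignored).
Euler's pentagonal recurrence: p(k) = p(k-1) + p(k-2) - p(k-5) - p(k-7) + p(k-12) + p(k-15) - ... (offsets j(3j∓1)/2, signs ++--, p(0)=1, p(<0)=0).
DP table for k = 0..68: p(0)=1, p(1)=1, p(2)=2, p(3)=3, p(4)=5, p(5)=7, p(6)=11, p(7)=15, p(8)=22, p(9)=30, p(10)=42, p(11)=56, p(12)=77, p(13)=101, p(14)=135, p(15)=176, p(16)=231, p(17)=297, p(18)=385, p(19)=490, p(20)=627, p(21)=792, p(22)=1002, p(23)=1255, p(24)=1575, p(25)=1958, p(26)=2436, p(27)=3010, p(28)=3718, p(29)=4565, p(30)=5604, p(31)=6842, p(32)=8349, p(33)=10143, p(34)=12310, p(35)=14883, p(36)=17977, p(37)=21637, p(38)=26015, p(39)=31185, p(40)=37338, p(41)=44583, p(42)=53174, p(43)=63261, p(44)=75175, p(45)=89134, p(46)=105558, p(47)=124754, p(48)=147273, p(49)=173525, p(50)=204226, p(51)=239943, p(52)=281589, p(53)=329931, p(54)=386155, p(55)=451276, p(56)=526823, p(57)=614154, p(58)=715220, p(59)=831820, p(60)=966467, p(61)=1121505, p(62)=1300156, p(63)=1505499, p(64)=1741630, p(65)=2012558, p(66)=2323520, p(67)=2679689, p(68)=3087735.
Final step: p(69) = p(68) + p(67) - p(64) - p(62) + p(57) + p(54) - p(47) - p(43) + p(34) + p(29) - p(18) - p(12)
= 3087735 + 2679689 - 1741630 - 1300156 + 614154 + 386155 - 124754 - 63261 + 12310 + 4565 - 385 - 77
= 3554345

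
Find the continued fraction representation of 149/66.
[2; 3, 1, 7, 2]

Euclidean algorithm steps:
149 = 2 × 66 + 17
66 = 3 × 17 + 15
17 = 1 × 15 + 2
15 = 7 × 2 + 1
2 = 2 × 1 + 0
Continued fraction: [2; 3, 1, 7, 2]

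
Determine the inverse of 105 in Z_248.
137

gcd(105, 248) = 1, so the inverse exists.
Extended Euclidean algorithm on (248, 105):
248 = 2 × 105 + 38  ⟹  38 = (1)·248 + (-2)·105
105 = 2 × 38 + 29  ⟹  29 = (-2)·248 + (5)·105
38 = 1 × 29 + 9  ⟹  9 = (3)·248 + (-7)·105
29 = 3 × 9 + 2  ⟹  2 = (-11)·248 + (26)·105
9 = 4 × 2 + 1  ⟹  1 = (47)·248 + (-111)·105
So (-111)·105 ≡ 1 (mod 248), i.e. 105^(-1) ≡ -111 ≡ 137 (mod 248).
Check: 105 × 137 = 14385 ≡ 1 (mod 248)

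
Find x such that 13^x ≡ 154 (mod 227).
3

Baby-step giant-step with step n = ⌈√227⌉ = 16.
Baby steps 13^j mod 227 (j:value) for j=0..15: 0:1, 1:13, 2:169, 3:154, 4:186, 5:148, 6:108, 7:42, 8:92, 9:61, 10:112, 11:94, 12:87, 13:223, 14:175, 15:5.
h = 154 is already in the table at j=3, so x = 3.
Check: 13^3 ≡ 154 (mod 227).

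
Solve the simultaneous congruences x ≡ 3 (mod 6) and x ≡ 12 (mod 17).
63

Using Chinese Remainder Theorem:
M = 6 × 17 = 102
M1 = 17, M2 = 6
y1 = 17^(-1) mod 6 = 5
y2 = 6^(-1) mod 17 = 3
x = (3×17×5 + 12×6×3) mod 102 = 63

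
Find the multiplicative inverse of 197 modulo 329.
162

gcd(197, 329) = 1, so the inverse exists.
Extended Euclidean algorithm on (329, 197):
329 = 1 × 197 + 132  ⟹  132 = (1)·329 + (-1)·197
197 = 1 × 132 + 65  ⟹  65 = (-1)·329 + (2)·197
132 = 2 × 65 + 2  ⟹  2 = (3)·329 + (-5)·197
65 = 32 × 2 + 1  ⟹  1 = (-97)·329 + (162)·197
So (162)·197 ≡ 1 (mod 329), i.e. 197^(-1) ≡ 162 (mod 329).
Check: 197 × 162 = 31914 ≡ 1 (mod 329)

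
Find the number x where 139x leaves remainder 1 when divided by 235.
164

gcd(139, 235) = 1, so the inverse exists.
Extended Euclidean algorithm on (235, 139):
235 = 1 × 139 + 96  ⟹  96 = (1)·235 + (-1)·139
139 = 1 × 96 + 43  ⟹  43 = (-1)·235 + (2)·139
96 = 2 × 43 + 10  ⟹  10 = (3)·235 + (-5)·139
43 = 4 × 10 + 3  ⟹  3 = (-13)·235 + (22)·139
10 = 3 × 3 + 1  ⟹  1 = (42)·235 + (-71)·139
So (-71)·139 ≡ 1 (mod 235), i.e. 139^(-1) ≡ -71 ≡ 164 (mod 235).
Check: 139 × 164 = 22796 ≡ 1 (mod 235)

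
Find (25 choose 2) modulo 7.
6

Using Lucas' theorem:
Write n=25 and k=2 in base 7:
n in base 7: [3, 4]
k in base 7: [0, 2]
C(25,2) mod 7 = ∏ C(n_i, k_i) mod 7
Digit binomials (mod 7): C(3,0) = 1; C(4,2) = 6
Product: 1 × 6 = 6 ≡ 6 (mod 7)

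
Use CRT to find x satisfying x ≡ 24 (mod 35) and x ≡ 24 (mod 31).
24

Using Chinese Remainder Theorem:
M = 35 × 31 = 1085
M1 = 31, M2 = 35
y1 = 31^(-1) mod 35 = 26
y2 = 35^(-1) mod 31 = 8
x = (24×31×26 + 24×35×8) mod 1085 = 24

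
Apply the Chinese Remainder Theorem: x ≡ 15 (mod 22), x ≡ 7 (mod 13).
59

Using Chinese Remainder Theorem:
M = 22 × 13 = 286
M1 = 13, M2 = 22
y1 = 13^(-1) mod 22 = 17
y2 = 22^(-1) mod 13 = 3
x = (15×13×17 + 7×22×3) mod 286 = 59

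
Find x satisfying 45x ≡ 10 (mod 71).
x ≡ 16 (mod 71)

gcd(45, 71) = 1, which divides 10, so solutions exist.
Find 45^(-1) mod 71 by the extended Euclidean algorithm:
71 = 1 × 45 + 26  ⟹  26 = (1)·71 + (-1)·45
45 = 1 × 26 + 19  ⟹  19 = (-1)·71 + (2)·45
26 = 1 × 19 + 7  ⟹  7 = (2)·71 + (-3)·45
19 = 2 × 7 + 5  ⟹  5 = (-5)·71 + (8)·45
7 = 1 × 5 + 2  ⟹  2 = (7)·71 + (-11)·45
5 = 2 × 2 + 1  ⟹  1 = (-19)·71 + (30)·45
So (30)·45 ≡ 1 (mod 71), i.e. 45^(-1) ≡ 30 (mod 71).
x ≡ 30 × 10 = 300 ≡ 16 (mod 71).
Check: 45 × 16 = 720 ≡ 10 (mod 71).
Unique solution: x ≡ 16 (mod 71)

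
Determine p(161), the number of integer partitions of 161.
118159068427

p(n) counts ways to write n as a sum of positive integers (order ignored).
Euler's pentagonal recurrence: p(k) = p(k-1) + p(k-2) - p(k-5) - p(k-7) + p(k-12) + p(k-15) - ... (offsets j(3j∓1)/2, signs ++--, p(0)=1, p(<0)=0).
DP table for k = 0..160: p(0)=1, p(1)=1, p(2)=2, p(3)=3, p(4)=5, p(5)=7, p(6)=11, p(7)=15, p(8)=22, p(9)=30, p(10)=42, p(11)=56, p(12)=77, p(13)=101, p(14)=135, p(15)=176, p(16)=231, p(17)=297, p(18)=385, p(19)=490, p(20)=627, p(21)=792, p(22)=1002, p(23)=1255, p(24)=1575, p(25)=1958, p(26)=2436, p(27)=3010, p(28)=3718, p(29)=4565, p(30)=5604, p(31)=6842, p(32)=8349, p(33)=10143, p(34)=12310, p(35)=14883, p(36)=17977, p(37)=21637, p(38)=26015, p(39)=31185, p(40)=37338, p(41)=44583, p(42)=53174, p(43)=63261, p(44)=75175, p(45)=89134, p(46)=105558, p(47)=124754, p(48)=147273, p(49)=173525, p(50)=204226, p(51)=239943, p(52)=281589, p(53)=329931, p(54)=386155, p(55)=451276, p(56)=526823, p(57)=614154, p(58)=715220, p(59)=831820, p(60)=966467, p(61)=1121505, p(62)=1300156, p(63)=1505499, p(64)=1741630, p(65)=2012558, p(66)=2323520, p(67)=2679689, p(68)=3087735, p(69)=3554345, p(70)=4087968, p(71)=4697205, p(72)=5392783, p(73)=6185689, p(74)=7089500, p(75)=8118264, p(76)=9289091, p(77)=10619863, p(78)=12132164, p(79)=13848650, p(80)=15796476, p(81)=18004327, p(82)=20506255, p(83)=23338469, p(84)=26543660, p(85)=30167357, p(86)=34262962, p(87)=38887673, p(88)=44108109, p(89)=49995925, p(90)=56634173, p(91)=64112359, p(92)=72533807, p(93)=82010177, p(94)=92669720, p(95)=104651419, p(96)=118114304, p(97)=133230930, p(98)=150198136, p(99)=169229875, p(100)=190569292, p(101)=214481126, p(102)=241265379, p(103)=271248950, p(104)=304801365, p(105)=342325709, p(106)=384276336, p(107)=431149389, p(108)=483502844, p(109)=541946240, p(110)=607163746, p(111)=679903203, p(112)=761002156, p(113)=851376628, p(114)=952050665, p(115)=1064144451, p(116)=1188908248, p(117)=1327710076, p(118)=1482074143, p(119)=1653668665, p(120)=1844349560, p(121)=2056148051, p(122)=2291320912, p(123)=2552338241, p(124)=2841940500, p(125)=3163127352, p(126)=3519222692, p(127)=3913864295, p(128)=4351078600, p(129)=4835271870, p(130)=5371315400, p(131)=5964539504, p(132)=6620830889, p(133)=7346629512, p(134)=8149040695, p(135)=9035836076, p(136)=10015581680, p(137)=11097645016, p(138)=12292341831, p(139)=13610949895, p(140)=15065878135, p(141)=16670689208, p(142)=18440293320, p(143)=20390982757, p(144)=22540654445, p(145)=24908858009, p(146)=27517052599, p(147)=30388671978, p(148)=33549419497, p(149)=37027355200, p(150)=40853235313, p(151)=45060624582, p(152)=49686288421, p(153)=54770336324, p(154)=60356673280, p(155)=66493182097, p(156)=73232243759, p(157)=80630964769, p(158)=88751778802, p(159)=97662728555, p(160)=107438159466.
Final step: p(161) = p(160) + p(159) - p(156) - p(154) + p(149) + p(146) - p(139) - p(135) + p(126) + p(121) - p(110) - p(104) + p(91) + p(84) - p(69) - p(61) + p(44) + p(35) - p(16) - p(6)
= 107438159466 + 97662728555 - 73232243759 - 60356673280 + 37027355200 + 27517052599 - 13610949895 - 9035836076 + 3519222692 + 2056148051 - 607163746 - 304801365 + 64112359 + 26543660 - 3554345 - 1121505 + 75175 + 14883 - 231 - 11
= 118159068427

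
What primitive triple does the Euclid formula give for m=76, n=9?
(5695, 1368, 5857)

Euclid's formula: a = m² - n², b = 2mn, c = m² + n²
m = 76, n = 9
a = 76² - 9² = 5776 - 81 = 5695
b = 2 × 76 × 9 = 1368
c = 76² + 9² = 5776 + 81 = 5857
Verification: 5695² + 1368² = 32433025 + 1871424 = 34304449 = 5857² ✓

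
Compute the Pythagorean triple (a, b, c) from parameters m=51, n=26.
(1925, 2652, 3277)

Euclid's formula: a = m² - n², b = 2mn, c = m² + n²
m = 51, n = 26
a = 51² - 26² = 2601 - 676 = 1925
b = 2 × 51 × 26 = 2652
c = 51² + 26² = 2601 + 676 = 3277
Verification: 1925² + 2652² = 3705625 + 7033104 = 10738729 = 3277² ✓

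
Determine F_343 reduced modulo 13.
0

Matrix identity: Q^n = [[F_(n+1), F_n], [F_n, F_(n-1)]] with Q = [[1,1],[1,0]].
n = 343 = 101010111₂. Square-and-multiply, entries mod 13:
Q^1 = [[1,1],[1,0]]
Q^2 = (Q^1)² = [[2,1],[1,1]]
Q^5 = (Q^2)²·Q = [[8,5],[5,3]]
Q^10 = (Q^5)² = [[11,3],[3,8]]
Q^21 = (Q^10)²·Q = [[5,0],[0,5]]
Q^42 = (Q^21)² = [[12,0],[0,12]]
Q^85 = (Q^42)²·Q = [[1,1],[1,0]]
Q^171 = (Q^85)²·Q = [[3,2],[2,1]]
Q^343 = (Q^171)²·Q = [[8,0],[0,8]]
F_343 mod 13 = Q^343[0][1] = 0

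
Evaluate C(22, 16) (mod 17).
0

Using Lucas' theorem:
Write n=22 and k=16 in base 17:
n in base 17: [1, 5]
k in base 17: [0, 16]
C(22,16) mod 17 = ∏ C(n_i, k_i) mod 17
Digit binomials (mod 17): C(1,0) = 1; C(5,16) = 0 (k_i > n_i)
Product: 1 × 0 = 0 ≡ 0 (mod 17)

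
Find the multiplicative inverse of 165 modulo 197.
80

gcd(165, 197) = 1, so the inverse exists.
Extended Euclidean algorithm on (197, 165):
197 = 1 × 165 + 32  ⟹  32 = (1)·197 + (-1)·165
165 = 5 × 32 + 5  ⟹  5 = (-5)·197 + (6)·165
32 = 6 × 5 + 2  ⟹  2 = (31)·197 + (-37)·165
5 = 2 × 2 + 1  ⟹  1 = (-67)·197 + (80)·165
So (80)·165 ≡ 1 (mod 197), i.e. 165^(-1) ≡ 80 (mod 197).
Check: 165 × 80 = 13200 ≡ 1 (mod 197)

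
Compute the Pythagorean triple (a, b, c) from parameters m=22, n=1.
(483, 44, 485)

Euclid's formula: a = m² - n², b = 2mn, c = m² + n²
m = 22, n = 1
a = 22² - 1² = 484 - 1 = 483
b = 2 × 22 × 1 = 44
c = 22² + 1² = 484 + 1 = 485
Verification: 483² + 44² = 233289 + 1936 = 235225 = 485² ✓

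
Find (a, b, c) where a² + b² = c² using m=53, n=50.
(309, 5300, 5309)

Euclid's formula: a = m² - n², b = 2mn, c = m² + n²
m = 53, n = 50
a = 53² - 50² = 2809 - 2500 = 309
b = 2 × 53 × 50 = 5300
c = 53² + 50² = 2809 + 2500 = 5309
Verification: 309² + 5300² = 95481 + 28090000 = 28185481 = 5309² ✓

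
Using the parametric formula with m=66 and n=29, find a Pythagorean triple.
(3515, 3828, 5197)

Euclid's formula: a = m² - n², b = 2mn, c = m² + n²
m = 66, n = 29
a = 66² - 29² = 4356 - 841 = 3515
b = 2 × 66 × 29 = 3828
c = 66² + 29² = 4356 + 841 = 5197
Verification: 3515² + 3828² = 12355225 + 14653584 = 27008809 = 5197² ✓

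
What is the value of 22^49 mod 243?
220

Repeated squaring. Binary of 49 = 110001.
22^1 ≡ 22 (mod 243); 22^2 ≡ 241 (mod 243); 22^4 ≡ 4 (mod 243); 22^8 ≡ 16 (mod 243); 22^16 ≡ 13 (mod 243); 22^32 ≡ 169 (mod 243)
22^49 = 22^1 × 22^16 × 22^32 ≡ 220 (mod 243)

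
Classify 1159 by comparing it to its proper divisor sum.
deficient

Proper divisors of 1159: sum = 1 + 19 + 61 = 81
Since 81 < 1159, 1159 is deficient.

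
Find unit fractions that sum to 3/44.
1/15 + 1/660

Greedy algorithm:
3/44: ceiling(44/3) = 15, use 1/15
1/660: ceiling(660/1) = 660, use 1/660
Result: 3/44 = 1/15 + 1/660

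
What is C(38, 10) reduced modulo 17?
0

Using Lucas' theorem:
Write n=38 and k=10 in base 17:
n in base 17: [2, 4]
k in base 17: [0, 10]
C(38,10) mod 17 = ∏ C(n_i, k_i) mod 17
Digit binomials (mod 17): C(2,0) = 1; C(4,10) = 0 (k_i > n_i)
Product: 1 × 0 = 0 ≡ 0 (mod 17)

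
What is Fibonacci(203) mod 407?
211

Matrix identity: Q^n = [[F_(n+1), F_n], [F_n, F_(n-1)]] with Q = [[1,1],[1,0]].
n = 203 = 11001011₂. Square-and-multiply, entries mod 407:
Q^1 = [[1,1],[1,0]]
Q^3 = (Q^1)²·Q = [[3,2],[2,1]]
Q^6 = (Q^3)² = [[13,8],[8,5]]
Q^12 = (Q^6)² = [[233,144],[144,89]]
Q^25 = (Q^12)²·Q = [[107,137],[137,377]]
Q^50 = (Q^25)² = [[100,374],[374,133]]
Q^101 = (Q^50)²·Q = [[144,100],[100,44]]
Q^203 = (Q^101)²·Q = [[289,211],[211,78]]
F_203 mod 407 = Q^203[0][1] = 211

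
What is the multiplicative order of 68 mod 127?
9

127 is prime, so ord(68) divides φ(127) = 126.
Divisors of 126: 1, 2, 3, 6, 7, 9, 14, 18, 21, 42, 63, 126.
Repeated squaring: 68^1 ≡ 68, 68^2 ≡ 52, 68^4 ≡ 37, 68^8 ≡ 99, 68^16 ≡ 22, 68^32 ≡ 103, 68^64 ≡ 68 (mod 127).
Test 68^d mod 127 for each divisor d in increasing order:
68^1 ≡ 68
68^2 ≡ 52
68^3 = 68^2·68^1 ≡ 107
68^6 = 68^4·68^2 ≡ 19
68^7 = 68^4·68^2·68^1 ≡ 22
68^9 = 68^8·68^1 ≡ 1  ← first divisor giving 1
The order is 9.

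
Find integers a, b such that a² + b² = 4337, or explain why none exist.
44² + 49² (a=44, b=49)

Factorization: 4337 = 4337
By Fermat: n is sum of two squares iff every prime p ≡ 3 (mod 4) appears to even power.
All primes ≡ 3 (mod 4) appear to even power.
Search a = 0, 1, 2, … for 4337 - a² a perfect square: first hit at a = 44: 4337 - 1936 = 2401 = 49².
4337 = 44² + 49² = 1936 + 2401 ✓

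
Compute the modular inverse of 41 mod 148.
65

gcd(41, 148) = 1, so the inverse exists.
Extended Euclidean algorithm on (148, 41):
148 = 3 × 41 + 25  ⟹  25 = (1)·148 + (-3)·41
41 = 1 × 25 + 16  ⟹  16 = (-1)·148 + (4)·41
25 = 1 × 16 + 9  ⟹  9 = (2)·148 + (-7)·41
16 = 1 × 9 + 7  ⟹  7 = (-3)·148 + (11)·41
9 = 1 × 7 + 2  ⟹  2 = (5)·148 + (-18)·41
7 = 3 × 2 + 1  ⟹  1 = (-18)·148 + (65)·41
So (65)·41 ≡ 1 (mod 148), i.e. 41^(-1) ≡ 65 (mod 148).
Check: 41 × 65 = 2665 ≡ 1 (mod 148)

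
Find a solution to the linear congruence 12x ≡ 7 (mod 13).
x ≡ 6 (mod 13)

gcd(12, 13) = 1, which divides 7, so solutions exist.
Find 12^(-1) mod 13 by the extended Euclidean algorithm:
13 = 1 × 12 + 1  ⟹  1 = (1)·13 + (-1)·12
So (-1)·12 ≡ 1 (mod 13), i.e. 12^(-1) ≡ -1 ≡ 12 (mod 13).
x ≡ 12 × 7 = 84 ≡ 6 (mod 13).
Check: 12 × 6 = 72 ≡ 7 (mod 13).
Unique solution: x ≡ 6 (mod 13)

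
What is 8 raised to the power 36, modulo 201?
91

Repeated squaring. Binary of 36 = 100100.
8^1 ≡ 8 (mod 201); 8^2 ≡ 64 (mod 201); 8^4 ≡ 76 (mod 201); 8^8 ≡ 148 (mod 201); 8^16 ≡ 196 (mod 201); 8^32 ≡ 25 (mod 201)
8^36 = 8^4 × 8^32 ≡ 91 (mod 201)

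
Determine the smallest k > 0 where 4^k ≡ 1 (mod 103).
51

103 is prime, so ord(4) divides φ(103) = 102.
Divisors of 102: 1, 2, 3, 6, 17, 34, 51, 102.
Repeated squaring: 4^1 ≡ 4, 4^2 ≡ 16, 4^4 ≡ 50, 4^8 ≡ 28, 4^16 ≡ 63, 4^32 ≡ 55, 4^64 ≡ 38 (mod 103).
Test 4^d mod 103 for each divisor d in increasing order:
4^1 ≡ 4
4^2 ≡ 16
4^3 = 4^2·4^1 ≡ 64
4^6 = 4^4·4^2 ≡ 79
4^17 = 4^16·4^1 ≡ 46
4^34 = 4^32·4^2 ≡ 56
4^51 = 4^32·4^16·4^2·4^1 ≡ 1  ← first divisor giving 1
The order is 51.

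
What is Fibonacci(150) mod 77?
22

Matrix identity: Q^n = [[F_(n+1), F_n], [F_n, F_(n-1)]] with Q = [[1,1],[1,0]].
n = 150 = 10010110₂. Square-and-multiply, entries mod 77:
Q^1 = [[1,1],[1,0]]
Q^2 = (Q^1)² = [[2,1],[1,1]]
Q^4 = (Q^2)² = [[5,3],[3,2]]
Q^9 = (Q^4)²·Q = [[55,34],[34,21]]
Q^18 = (Q^9)² = [[23,43],[43,57]]
Q^37 = (Q^18)²·Q = [[43,68],[68,52]]
Q^75 = (Q^37)²·Q = [[74,5],[5,69]]
Q^150 = (Q^75)² = [[34,22],[22,12]]
F_150 mod 77 = Q^150[0][1] = 22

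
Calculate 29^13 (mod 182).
29

Repeated squaring. Binary of 13 = 1101.
29^1 ≡ 29 (mod 182); 29^2 ≡ 113 (mod 182); 29^4 ≡ 29 (mod 182); 29^8 ≡ 113 (mod 182)
29^13 = 29^1 × 29^4 × 29^8 ≡ 29 (mod 182)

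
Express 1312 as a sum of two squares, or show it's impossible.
4² + 36² (a=4, b=36)

Factorization: 1312 = 2^5 × 41
By Fermat: n is sum of two squares iff every prime p ≡ 3 (mod 4) appears to even power.
All primes ≡ 3 (mod 4) appear to even power.
Search a = 0, 1, 2, … for 1312 - a² a perfect square: first hit at a = 4: 1312 - 16 = 1296 = 36².
1312 = 4² + 36² = 16 + 1296 ✓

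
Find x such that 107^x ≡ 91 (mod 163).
40

Baby-step giant-step with step n = ⌈√163⌉ = 13.
Baby steps 107^j mod 163 (j:value) for j=0..12: 0:1, 1:107, 2:39, 3:98, 4:54, 5:73, 6:150, 7:76, 8:145, 9:30, 10:113, 11:29, 12:6.
Giant-step multiplier: 107^(-13) ≡ 107^(162-13) = 107^149 ≡ 114 (mod 163).
Giant steps γ_i = 91·114^i mod 163: γ_0=91, γ_1=105, γ_2=71, γ_3=107 (in table at j=1).
x = i·n + j = 3·13 + 1 = 40.
Check: 107^40 ≡ 91 (mod 163).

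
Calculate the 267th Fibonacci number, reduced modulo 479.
318

Matrix identity: Q^n = [[F_(n+1), F_n], [F_n, F_(n-1)]] with Q = [[1,1],[1,0]].
n = 267 = 100001011₂. Square-and-multiply, entries mod 479:
Q^1 = [[1,1],[1,0]]
Q^2 = (Q^1)² = [[2,1],[1,1]]
Q^4 = (Q^2)² = [[5,3],[3,2]]
Q^8 = (Q^4)² = [[34,21],[21,13]]
Q^16 = (Q^8)² = [[160,29],[29,131]]
Q^33 = (Q^16)²·Q = [[392,96],[96,296]]
Q^66 = (Q^33)² = [[20,425],[425,74]]
Q^133 = (Q^66)²·Q = [[156,442],[442,193]]
Q^267 = (Q^133)²·Q = [[338,318],[318,20]]
F_267 mod 479 = Q^267[0][1] = 318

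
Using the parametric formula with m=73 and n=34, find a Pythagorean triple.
(4173, 4964, 6485)

Euclid's formula: a = m² - n², b = 2mn, c = m² + n²
m = 73, n = 34
a = 73² - 34² = 5329 - 1156 = 4173
b = 2 × 73 × 34 = 4964
c = 73² + 34² = 5329 + 1156 = 6485
Verification: 4173² + 4964² = 17413929 + 24641296 = 42055225 = 6485² ✓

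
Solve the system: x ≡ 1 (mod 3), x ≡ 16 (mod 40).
16

Using Chinese Remainder Theorem:
M = 3 × 40 = 120
M1 = 40, M2 = 3
y1 = 40^(-1) mod 3 = 1
y2 = 3^(-1) mod 40 = 27
x = (1×40×1 + 16×3×27) mod 120 = 16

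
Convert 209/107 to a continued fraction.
[1; 1, 20, 2, 2]

Euclidean algorithm steps:
209 = 1 × 107 + 102
107 = 1 × 102 + 5
102 = 20 × 5 + 2
5 = 2 × 2 + 1
2 = 2 × 1 + 0
Continued fraction: [1; 1, 20, 2, 2]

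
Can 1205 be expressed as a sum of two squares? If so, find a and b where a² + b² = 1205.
7² + 34² (a=7, b=34)

Factorization: 1205 = 5 × 241
By Fermat: n is sum of two squares iff every prime p ≡ 3 (mod 4) appears to even power.
All primes ≡ 3 (mod 4) appear to even power.
Search a = 0, 1, 2, … for 1205 - a² a perfect square: first hit at a = 7: 1205 - 49 = 1156 = 34².
1205 = 7² + 34² = 49 + 1156 ✓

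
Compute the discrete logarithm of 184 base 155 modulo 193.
24

Baby-step giant-step with step n = ⌈√193⌉ = 14.
Baby steps 155^j mod 193 (j:value) for j=0..13: 0:1, 1:155, 2:93, 3:133, 4:157, 5:17, 6:126, 7:37, 8:138, 9:160, 10:96, 11:19, 12:50, 13:30.
Giant-step multiplier: 155^(-14) ≡ 155^(192-14) = 155^178 ≡ 118 (mod 193).
Giant steps γ_i = 184·118^i mod 193: γ_0=184, γ_1=96 (in table at j=10).
x = i·n + j = 1·14 + 10 = 24.
Check: 155^24 ≡ 184 (mod 193).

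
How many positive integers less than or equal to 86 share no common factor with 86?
42

86 = 2 × 43
φ(n) = n × ∏(1 - 1/p) for each prime p dividing n
φ(86) = 86 × (1 - 1/2) × (1 - 1/43) = 42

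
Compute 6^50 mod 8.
0

Repeated squaring. Binary of 50 = 110010.
6^1 ≡ 6 (mod 8); 6^2 ≡ 4 (mod 8); 6^4 ≡ 0 (mod 8); 6^8 ≡ 0 (mod 8); 6^16 ≡ 0 (mod 8); 6^32 ≡ 0 (mod 8)
6^50 = 6^2 × 6^16 × 6^32 ≡ 0 (mod 8)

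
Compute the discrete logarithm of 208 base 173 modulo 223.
159

Baby-step giant-step with step n = ⌈√223⌉ = 15.
Baby steps 173^j mod 223 (j:value) for j=0..14: 0:1, 1:173, 2:47, 3:103, 4:202, 5:158, 6:128, 7:67, 8:218, 9:27, 10:211, 11:154, 12:105, 13:102, 14:29.
Giant-step multiplier: 173^(-15) ≡ 173^(222-15) = 173^207 ≡ 221 (mod 223).
Giant steps γ_i = 208·221^i mod 223: γ_0=208, γ_1=30, γ_2=163, γ_3=120, γ_4=206, γ_5=34, γ_6=155, γ_7=136, γ_8=174, γ_9=98, γ_10=27 (in table at j=9).
x = i·n + j = 10·15 + 9 = 159.
Check: 173^159 ≡ 208 (mod 223).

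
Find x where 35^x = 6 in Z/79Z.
17

Baby-step giant-step with step n = ⌈√79⌉ = 9.
Baby steps 35^j mod 79 (j:value) for j=0..8: 0:1, 1:35, 2:40, 3:57, 4:20, 5:68, 6:10, 7:34, 8:5.
Giant-step multiplier: 35^(-9) ≡ 35^(78-9) = 35^69 ≡ 14 (mod 79).
Giant steps γ_i = 6·14^i mod 79: γ_0=6, γ_1=5 (in table at j=8).
x = i·n + j = 1·9 + 8 = 17.
Check: 35^17 ≡ 6 (mod 79).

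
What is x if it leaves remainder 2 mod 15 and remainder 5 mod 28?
257

Using Chinese Remainder Theorem:
M = 15 × 28 = 420
M1 = 28, M2 = 15
y1 = 28^(-1) mod 15 = 7
y2 = 15^(-1) mod 28 = 15
x = (2×28×7 + 5×15×15) mod 420 = 257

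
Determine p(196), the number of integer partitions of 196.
2814570987591

p(n) counts ways to write n as a sum of positive integers (order ignored).
Euler's pentagonal recurrence: p(k) = p(k-1) + p(k-2) - p(k-5) - p(k-7) + p(k-12) + p(k-15) - ... (offsets j(3j∓1)/2, signs ++--, p(0)=1, p(<0)=0).
DP table for k = 0..195: p(0)=1, p(1)=1, p(2)=2, p(3)=3, p(4)=5, p(5)=7, p(6)=11, p(7)=15, p(8)=22, p(9)=30, p(10)=42, p(11)=56, p(12)=77, p(13)=101, p(14)=135, p(15)=176, p(16)=231, p(17)=297, p(18)=385, p(19)=490, p(20)=627, p(21)=792, p(22)=1002, p(23)=1255, p(24)=1575, p(25)=1958, p(26)=2436, p(27)=3010, p(28)=3718, p(29)=4565, p(30)=5604, p(31)=6842, p(32)=8349, p(33)=10143, p(34)=12310, p(35)=14883, p(36)=17977, p(37)=21637, p(38)=26015, p(39)=31185, p(40)=37338, p(41)=44583, p(42)=53174, p(43)=63261, p(44)=75175, p(45)=89134, p(46)=105558, p(47)=124754, p(48)=147273, p(49)=173525, p(50)=204226, p(51)=239943, p(52)=281589, p(53)=329931, p(54)=386155, p(55)=451276, p(56)=526823, p(57)=614154, p(58)=715220, p(59)=831820, p(60)=966467, p(61)=1121505, p(62)=1300156, p(63)=1505499, p(64)=1741630, p(65)=2012558, p(66)=2323520, p(67)=2679689, p(68)=3087735, p(69)=3554345, p(70)=4087968, p(71)=4697205, p(72)=5392783, p(73)=6185689, p(74)=7089500, p(75)=8118264, p(76)=9289091, p(77)=10619863, p(78)=12132164, p(79)=13848650, p(80)=15796476, p(81)=18004327, p(82)=20506255, p(83)=23338469, p(84)=26543660, p(85)=30167357, p(86)=34262962, p(87)=38887673, p(88)=44108109, p(89)=49995925, p(90)=56634173, p(91)=64112359, p(92)=72533807, p(93)=82010177, p(94)=92669720, p(95)=104651419, p(96)=118114304, p(97)=133230930, p(98)=150198136, p(99)=169229875, p(100)=190569292, p(101)=214481126, p(102)=241265379, p(103)=271248950, p(104)=304801365, p(105)=342325709, p(106)=384276336, p(107)=431149389, p(108)=483502844, p(109)=541946240, p(110)=607163746, p(111)=679903203, p(112)=761002156, p(113)=851376628, p(114)=952050665, p(115)=1064144451, p(116)=1188908248, p(117)=1327710076, p(118)=1482074143, p(119)=1653668665, p(120)=1844349560, p(121)=2056148051, p(122)=2291320912, p(123)=2552338241, p(124)=2841940500, p(125)=3163127352, p(126)=3519222692, p(127)=3913864295, p(128)=4351078600, p(129)=4835271870, p(130)=5371315400, p(131)=5964539504, p(132)=6620830889, p(133)=7346629512, p(134)=8149040695, p(135)=9035836076, p(136)=10015581680, p(137)=11097645016, p(138)=12292341831, p(139)=13610949895, p(140)=15065878135, p(141)=16670689208, p(142)=18440293320, p(143)=20390982757, p(144)=22540654445, p(145)=24908858009, p(146)=27517052599, p(147)=30388671978, p(148)=33549419497, p(149)=37027355200, p(150)=40853235313, p(151)=45060624582, p(152)=49686288421, p(153)=54770336324, p(154)=60356673280, p(155)=66493182097, p(156)=73232243759, p(157)=80630964769, p(158)=88751778802, p(159)=97662728555, p(160)=107438159466, p(161)=118159068427, p(162)=129913904637, p(163)=142798995930, p(164)=156919475295, p(165)=172389800255, p(166)=189334822579, p(167)=207890420102, p(168)=228204732751, p(169)=250438925115, p(170)=274768617130, p(171)=301384802048, p(172)=330495499613, p(173)=362326859895, p(174)=397125074750, p(175)=435157697830, p(176)=476715857290, p(177)=522115831195, p(178)=571701605655, p(179)=625846753120, p(180)=684957390936, p(181)=749474411781, p(182)=819876908323, p(183)=896684817527, p(184)=980462880430, p(185)=1071823774337, p(186)=1171432692373, p(187)=1280011042268, p(188)=1398341745571, p(189)=1527273599625, p(190)=1667727404093, p(191)=1820701100652, p(192)=1987276856363, p(193)=2168627105469, p(194)=2366022741845, p(195)=2580840212973.
Final step: p(196) = p(195) + p(194) - p(191) - p(189) + p(184) + p(181) - p(174) - p(170) + p(161) + p(156) - p(145) - p(139) + p(126) + p(119) - p(104) - p(96) + p(79) + p(70) - p(51) - p(41) + p(20) + p(9)
= 2580840212973 + 2366022741845 - 1820701100652 - 1527273599625 + 980462880430 + 749474411781 - 397125074750 - 274768617130 + 118159068427 + 73232243759 - 24908858009 - 13610949895 + 3519222692 + 1653668665 - 304801365 - 118114304 + 13848650 + 4087968 - 239943 - 44583 + 627 + 30
= 2814570987591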